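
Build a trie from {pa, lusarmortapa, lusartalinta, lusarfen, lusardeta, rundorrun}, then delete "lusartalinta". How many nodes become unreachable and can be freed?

A node on "lusartalinta"'s path can go only if nothing else ends at it or branches off below it.
The suffix "talinta" (7 nodes) is used only by "lusartalinta"; the node for "lusar" still has the child "m", so pruning stops there.
Nodes removed: 7

7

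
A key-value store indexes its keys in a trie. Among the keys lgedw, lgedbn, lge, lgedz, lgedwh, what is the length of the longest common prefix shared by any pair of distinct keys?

Equivalently: take the maximum, over all pairs, of their longest common prefix length.
e.g. "lgedw" and "lgedwh" share the prefix "lgedw" of length 5; no pair shares a longer one.
Longest shared-prefix length: 5

5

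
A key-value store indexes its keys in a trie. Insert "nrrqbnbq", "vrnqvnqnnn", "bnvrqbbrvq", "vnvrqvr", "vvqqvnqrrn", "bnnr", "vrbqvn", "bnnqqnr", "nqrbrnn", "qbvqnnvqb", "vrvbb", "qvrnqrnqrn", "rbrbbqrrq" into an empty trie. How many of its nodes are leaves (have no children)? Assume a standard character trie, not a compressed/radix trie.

13

A leaf is a node with no children — equivalently, the end of a word that is not a proper prefix of any other stored word.
Those words: "bnnqqnr", "bnnr", "bnvrqbbrvq", "nqrbrnn", "nrrqbnbq", "qbvqnnvqb", "qvrnqrnqrn", "rbrbbqrrq", "vnvrqvr", "vrbqvn", "vrnqvnqnnn", "vrvbb", "vvqqvnqrrn"
Leaf count: 13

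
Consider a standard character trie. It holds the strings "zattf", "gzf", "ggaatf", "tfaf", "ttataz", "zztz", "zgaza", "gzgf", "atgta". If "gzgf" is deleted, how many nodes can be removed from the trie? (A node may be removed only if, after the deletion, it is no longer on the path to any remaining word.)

Walk "gzgf" from the leaf back toward the root, removing each node that no remaining word uses.
The suffix "gf" (2 nodes) is used only by "gzgf"; the node for "gz" still has the child "f", so pruning stops there.
Nodes removed: 2

2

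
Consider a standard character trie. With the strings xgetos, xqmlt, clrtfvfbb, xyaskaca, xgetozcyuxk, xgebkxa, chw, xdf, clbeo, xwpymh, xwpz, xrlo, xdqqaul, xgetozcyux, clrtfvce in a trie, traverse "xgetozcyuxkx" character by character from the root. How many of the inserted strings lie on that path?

2

Traverse "xgetozcyuxkx" character by character; count nodes along the way that are marked as word ends.
Prefixes of the query that are stored words: "xgetozcyux", "xgetozcyuxk"
Count: 2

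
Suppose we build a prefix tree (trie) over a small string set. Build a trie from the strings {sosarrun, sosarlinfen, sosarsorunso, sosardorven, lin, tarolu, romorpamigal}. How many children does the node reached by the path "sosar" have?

The children of the "sosar" node are the distinct next characters among strings starting with "sosar".
Distinct next characters after "sosar": d, l, r, s.
That node has 4 child edges.

4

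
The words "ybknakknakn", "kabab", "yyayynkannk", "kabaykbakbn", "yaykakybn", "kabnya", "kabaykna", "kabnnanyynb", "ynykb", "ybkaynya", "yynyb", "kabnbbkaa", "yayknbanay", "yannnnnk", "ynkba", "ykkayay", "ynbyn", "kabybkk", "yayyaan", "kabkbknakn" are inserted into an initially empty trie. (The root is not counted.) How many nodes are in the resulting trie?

Trace insertions, counting only characters that open a new branch:
  "ybknakknakn" → 11 new (y, b, k, n, a, k, k, n, a, k, n)
  "kabab" → 5 new (k, a, b, a, b)
  "yyayynkannk" → prefix "y" already present; 10 new (y, a, y, y, n, k, a, n, n, k)
  "kabaykbakbn" → prefix "kaba" already present; 7 new (y, k, b, a, k, b, n)
  "yaykakybn" → prefix "y" already present; 8 new (a, y, k, a, k, y, b, n)
  "kabnya" → prefix "kab" already present; 3 new (n, y, a)
  "kabaykna" → prefix "kabayk" already present; 2 new (n, a)
  "kabnnanyynb" → prefix "kabn" already present; 7 new (n, a, n, y, y, n, b)
  "ynykb" → prefix "y" already present; 4 new (n, y, k, b)
  "ybkaynya" → prefix "ybk" already present; 5 new (a, y, n, y, a)
  "yynyb" → prefix "yy" already present; 3 new (n, y, b)
  "kabnbbkaa" → prefix "kabn" already present; 5 new (b, b, k, a, a)
  "yayknbanay" → prefix "yayk" already present; 6 new (n, b, a, n, a, y)
  "yannnnnk" → prefix "ya" already present; 6 new (n, n, n, n, n, k)
  "ynkba" → prefix "yn" already present; 3 new (k, b, a)
  "ykkayay" → prefix "y" already present; 6 new (k, k, a, y, a, y)
  "ynbyn" → prefix "yn" already present; 3 new (b, y, n)
  "kabybkk" → prefix "kab" already present; 4 new (y, b, k, k)
  "yayyaan" → prefix "yay" already present; 4 new (y, a, a, n)
  "kabkbknakn" → prefix "kab" already present; 7 new (k, b, k, n, a, k, n)
Total nodes = 11 + 5 + 10 + 7 + 8 + 3 + 2 + 7 + 4 + 5 + 3 + 5 + 6 + 6 + 3 + 6 + 3 + 4 + 4 + 7 = 109

109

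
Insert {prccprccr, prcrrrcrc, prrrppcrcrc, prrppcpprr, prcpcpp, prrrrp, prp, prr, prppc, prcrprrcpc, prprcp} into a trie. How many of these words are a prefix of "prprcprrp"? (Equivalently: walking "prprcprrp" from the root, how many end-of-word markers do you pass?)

2

Walk "prprcprrp" from the root; an end-of-word marker is hit whenever a stored word is a prefix of "prprcprrp".
Prefixes of the query that are stored words: "prp", "prprcp"
Count: 2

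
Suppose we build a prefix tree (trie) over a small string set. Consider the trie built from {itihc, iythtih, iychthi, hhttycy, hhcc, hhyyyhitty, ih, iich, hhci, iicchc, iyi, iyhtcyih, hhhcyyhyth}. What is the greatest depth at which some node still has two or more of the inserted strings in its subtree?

3

Look for the deepest trie node that still has at least two words in its subtree.
"hhcc" and "hhci" agree on "hhc" (3 characters) before diverging; nothing deeper is shared.
Longest shared-prefix length: 3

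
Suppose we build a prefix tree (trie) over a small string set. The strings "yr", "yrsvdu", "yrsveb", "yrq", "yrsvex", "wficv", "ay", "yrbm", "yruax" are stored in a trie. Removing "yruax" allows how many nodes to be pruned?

After clearing the end-marker at "yruax", prune upward until reaching a node still needed by another word.
The suffix "uax" (3 nodes) is used only by "yruax"; the node for "yr" still has the child "s", so pruning stops there.
Nodes removed: 3

3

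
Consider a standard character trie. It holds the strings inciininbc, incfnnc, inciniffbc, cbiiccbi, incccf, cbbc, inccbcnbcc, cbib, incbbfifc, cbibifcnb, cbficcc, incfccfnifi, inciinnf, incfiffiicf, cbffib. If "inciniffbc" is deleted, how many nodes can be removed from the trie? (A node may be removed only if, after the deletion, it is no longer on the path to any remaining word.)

After clearing the end-marker at "inciniffbc", prune upward until reaching a node still needed by another word.
The suffix "niffbc" (6 nodes) is used only by "inciniffbc"; the node for "inci" still has the child "i", so pruning stops there.
Nodes removed: 6

6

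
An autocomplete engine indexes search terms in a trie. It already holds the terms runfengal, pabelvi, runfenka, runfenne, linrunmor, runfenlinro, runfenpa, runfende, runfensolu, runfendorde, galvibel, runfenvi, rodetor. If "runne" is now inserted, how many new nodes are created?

"run" is already a path in the trie; the remaining "ne" must be added.
Each of the 2 remaining characters creates one node.

2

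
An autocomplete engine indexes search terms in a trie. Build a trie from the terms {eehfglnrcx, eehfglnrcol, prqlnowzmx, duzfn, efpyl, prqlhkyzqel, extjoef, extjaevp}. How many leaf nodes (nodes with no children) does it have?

8

A leaf is a node with no children — equivalently, the end of a word that is not a proper prefix of any other stored word.
Those words: "duzfn", "eehfglnrcol", "eehfglnrcx", "efpyl", "extjaevp", "extjoef", "prqlhkyzqel", "prqlnowzmx"
Leaf count: 8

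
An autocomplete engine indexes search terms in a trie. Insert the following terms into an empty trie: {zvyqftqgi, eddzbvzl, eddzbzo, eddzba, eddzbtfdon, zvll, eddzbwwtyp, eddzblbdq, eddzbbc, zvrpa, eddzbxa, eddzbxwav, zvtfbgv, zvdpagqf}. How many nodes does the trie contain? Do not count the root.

57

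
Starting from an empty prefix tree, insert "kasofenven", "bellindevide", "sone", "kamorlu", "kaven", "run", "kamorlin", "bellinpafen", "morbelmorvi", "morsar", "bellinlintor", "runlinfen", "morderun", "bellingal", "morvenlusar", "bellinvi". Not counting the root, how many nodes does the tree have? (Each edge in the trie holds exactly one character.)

88

Insert word by word; a character creates a node only if that edge doesn't already exist:
  "kasofenven" → 10 new (k, a, s, o, f, e, n, v, e, n)
  "bellindevide" → 12 new (b, e, l, l, i, n, d, e, v, i, d, e)
  "sone" → 4 new (s, o, n, e)
  "kamorlu" → prefix "ka" already present; 5 new (m, o, r, l, u)
  "kaven" → prefix "ka" already present; 3 new (v, e, n)
  "run" → 3 new (r, u, n)
  "kamorlin" → prefix "kamorl" already present; 2 new (i, n)
  "bellinpafen" → prefix "bellin" already present; 5 new (p, a, f, e, n)
  "morbelmorvi" → 11 new (m, o, r, b, e, l, m, o, r, v, i)
  "morsar" → prefix "mor" already present; 3 new (s, a, r)
  "bellinlintor" → prefix "bellin" already present; 6 new (l, i, n, t, o, r)
  "runlinfen" → prefix "run" already present; 6 new (l, i, n, f, e, n)
  "morderun" → prefix "mor" already present; 5 new (d, e, r, u, n)
  "bellingal" → prefix "bellin" already present; 3 new (g, a, l)
  "morvenlusar" → prefix "mor" already present; 8 new (v, e, n, l, u, s, a, r)
  "bellinvi" → prefix "bellin" already present; 2 new (v, i)
Total nodes = 10 + 12 + 4 + 5 + 3 + 3 + 2 + 5 + 11 + 3 + 6 + 6 + 5 + 3 + 8 + 2 = 88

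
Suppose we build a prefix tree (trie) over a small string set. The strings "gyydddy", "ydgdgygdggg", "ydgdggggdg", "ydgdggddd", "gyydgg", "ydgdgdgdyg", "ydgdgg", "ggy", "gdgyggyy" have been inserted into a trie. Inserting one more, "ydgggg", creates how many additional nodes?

3

The longest prefix of "ydgggg" already in the trie is "ydg" (length 3).
Each of the 3 remaining characters creates one node.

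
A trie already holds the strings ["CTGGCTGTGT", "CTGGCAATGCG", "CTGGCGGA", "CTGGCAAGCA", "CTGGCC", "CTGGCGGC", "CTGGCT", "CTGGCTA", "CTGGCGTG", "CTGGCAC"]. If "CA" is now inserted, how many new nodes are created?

"C" is already a path in the trie; the remaining "A" must be added.
New nodes needed: |"CA"| − 1 = 2 − 1 = 1.

1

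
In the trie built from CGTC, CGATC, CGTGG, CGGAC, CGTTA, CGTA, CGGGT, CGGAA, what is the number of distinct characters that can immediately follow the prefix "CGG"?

2

The children of the "CGG" node are the distinct next characters among strings starting with "CGG".
Distinct next characters after "CGG": A, G.
That node has 2 child edges.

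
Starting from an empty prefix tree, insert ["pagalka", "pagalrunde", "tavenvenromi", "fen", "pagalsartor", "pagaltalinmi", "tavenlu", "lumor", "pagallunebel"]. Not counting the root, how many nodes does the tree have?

For each word, the new-node count is its length minus the longest prefix already in the trie:
  "pagalka" → 7 new (p, a, g, a, l, k, a)
  "pagalrunde" → prefix "pagal" already present; 5 new (r, u, n, d, e)
  "tavenvenromi" → 12 new (t, a, v, e, n, v, e, n, r, o, m, i)
  "fen" → 3 new (f, e, n)
  "pagalsartor" → prefix "pagal" already present; 6 new (s, a, r, t, o, r)
  "pagaltalinmi" → prefix "pagal" already present; 7 new (t, a, l, i, n, m, i)
  "tavenlu" → prefix "taven" already present; 2 new (l, u)
  "lumor" → 5 new (l, u, m, o, r)
  "pagallunebel" → prefix "pagal" already present; 7 new (l, u, n, e, b, e, l)
Total nodes = 7 + 5 + 12 + 3 + 6 + 7 + 2 + 5 + 7 = 54

54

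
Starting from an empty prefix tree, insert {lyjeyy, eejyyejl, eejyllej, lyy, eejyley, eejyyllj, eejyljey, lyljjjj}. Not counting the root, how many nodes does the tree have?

For each word, the new-node count is its length minus the longest prefix already in the trie:
  "lyjeyy" → 6 new (l, y, j, e, y, y)
  "eejyyejl" → 8 new (e, e, j, y, y, e, j, l)
  "eejyllej" → prefix "eejy" already present; 4 new (l, l, e, j)
  "lyy" → prefix "ly" already present; 1 new (y)
  "eejyley" → prefix "eejyl" already present; 2 new (e, y)
  "eejyyllj" → prefix "eejyy" already present; 3 new (l, l, j)
  "eejyljey" → prefix "eejyl" already present; 3 new (j, e, y)
  "lyljjjj" → prefix "ly" already present; 5 new (l, j, j, j, j)
Total nodes = 6 + 8 + 4 + 1 + 2 + 3 + 3 + 5 = 32

32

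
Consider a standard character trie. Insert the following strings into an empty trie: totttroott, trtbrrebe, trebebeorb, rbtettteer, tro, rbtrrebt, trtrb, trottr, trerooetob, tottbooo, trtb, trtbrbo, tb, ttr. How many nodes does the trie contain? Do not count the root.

63

Insert word by word; a character creates a node only if that edge doesn't already exist:
  "totttroott" → 10 new (t, o, t, t, t, r, o, o, t, t)
  "trtbrrebe" → prefix "t" already present; 8 new (r, t, b, r, r, e, b, e)
  "trebebeorb" → prefix "tr" already present; 8 new (e, b, e, b, e, o, r, b)
  "rbtettteer" → 10 new (r, b, t, e, t, t, t, e, e, r)
  "tro" → prefix "tr" already present; 1 new (o)
  "rbtrrebt" → prefix "rbt" already present; 5 new (r, r, e, b, t)
  "trtrb" → prefix "trt" already present; 2 new (r, b)
  "trottr" → prefix "tro" already present; 3 new (t, t, r)
  "trerooetob" → prefix "tre" already present; 7 new (r, o, o, e, t, o, b)
  "tottbooo" → prefix "tott" already present; 4 new (b, o, o, o)
  "trtb" → prefix "trtb" already present; 0 new (none)
  "trtbrbo" → prefix "trtbr" already present; 2 new (b, o)
  "tb" → prefix "t" already present; 1 new (b)
  "ttr" → prefix "t" already present; 2 new (t, r)
Total nodes = 10 + 8 + 8 + 10 + 1 + 5 + 2 + 3 + 7 + 4 + 0 + 2 + 1 + 2 = 63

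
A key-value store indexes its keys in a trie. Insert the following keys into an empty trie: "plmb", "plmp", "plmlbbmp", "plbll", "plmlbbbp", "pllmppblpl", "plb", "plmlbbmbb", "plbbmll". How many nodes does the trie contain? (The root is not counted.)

29

Count nodes per top-level branch (shared prefixes stored once):
  'p'-branch (plb, plbbmll, plbll, pllmppblpl, plmb, plmlbbbp, plmlbbmbb, plmlbbmp, plmp): 29 nodes
Sum: 29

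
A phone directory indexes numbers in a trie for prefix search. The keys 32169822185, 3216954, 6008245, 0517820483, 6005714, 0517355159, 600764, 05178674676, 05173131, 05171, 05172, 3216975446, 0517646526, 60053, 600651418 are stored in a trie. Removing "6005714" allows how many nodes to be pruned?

3

Walk "6005714" from the leaf back toward the root, removing each node that no remaining word uses.
The suffix "714" (3 nodes) is used only by "6005714"; the node for "6005" still has the child "3", so pruning stops there.
Nodes removed: 3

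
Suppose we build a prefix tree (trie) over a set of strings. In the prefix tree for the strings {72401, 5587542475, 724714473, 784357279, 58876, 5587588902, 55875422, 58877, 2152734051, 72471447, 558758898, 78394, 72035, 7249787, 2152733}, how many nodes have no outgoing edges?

14

A leaf is a node with no children — equivalently, the end of a word that is not a proper prefix of any other stored word.
Those words: "2152733", "2152734051", "55875422", "5587542475", "5587588902", "558758898", "58876", "58877", "72035", "72401", "724714473", "7249787", "78394", "784357279"
Leaf count: 14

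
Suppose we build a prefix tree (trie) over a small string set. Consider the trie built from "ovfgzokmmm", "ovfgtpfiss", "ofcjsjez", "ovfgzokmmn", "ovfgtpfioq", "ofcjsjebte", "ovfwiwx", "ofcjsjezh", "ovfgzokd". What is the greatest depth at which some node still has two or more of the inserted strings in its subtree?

Look for the deepest trie node that still has at least two words in its subtree.
e.g. "ovfgzokmmm" and "ovfgzokmmn" share the prefix "ovfgzokmm" of length 9; no pair shares a longer one.
Longest shared-prefix length: 9

9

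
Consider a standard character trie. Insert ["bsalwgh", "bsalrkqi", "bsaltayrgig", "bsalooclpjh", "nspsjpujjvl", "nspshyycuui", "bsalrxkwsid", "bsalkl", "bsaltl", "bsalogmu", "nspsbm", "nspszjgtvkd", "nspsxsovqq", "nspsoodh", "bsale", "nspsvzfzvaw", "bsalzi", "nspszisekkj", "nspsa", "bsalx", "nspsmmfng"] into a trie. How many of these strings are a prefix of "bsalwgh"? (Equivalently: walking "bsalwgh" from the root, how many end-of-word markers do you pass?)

Check each prefix of "bsalwgh" against the stored set — each match is an end-marker on the path.
Prefixes of the query that are stored words: "bsalwgh"
Count: 1

1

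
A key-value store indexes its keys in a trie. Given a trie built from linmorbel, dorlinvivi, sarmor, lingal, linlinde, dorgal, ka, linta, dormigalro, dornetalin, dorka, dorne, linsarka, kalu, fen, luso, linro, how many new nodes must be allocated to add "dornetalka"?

"dornetal" is already a path in the trie; the remaining "ka" must be added.
New nodes needed: |"dornetalka"| − 8 = 10 − 8 = 2.

2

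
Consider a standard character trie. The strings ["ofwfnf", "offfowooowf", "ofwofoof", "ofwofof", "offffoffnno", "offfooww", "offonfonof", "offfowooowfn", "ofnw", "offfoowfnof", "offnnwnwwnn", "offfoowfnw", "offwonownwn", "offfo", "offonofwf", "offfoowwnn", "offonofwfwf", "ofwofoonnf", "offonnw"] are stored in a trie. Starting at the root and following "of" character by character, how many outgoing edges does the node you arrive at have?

Walk "of" from the root, arriving at one node.
Characters that immediately follow "of" among the stored strings: {f, n, w}.
That node has 3 child edges.

3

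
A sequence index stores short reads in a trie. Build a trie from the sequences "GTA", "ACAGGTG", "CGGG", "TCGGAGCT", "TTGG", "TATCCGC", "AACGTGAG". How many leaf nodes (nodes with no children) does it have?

7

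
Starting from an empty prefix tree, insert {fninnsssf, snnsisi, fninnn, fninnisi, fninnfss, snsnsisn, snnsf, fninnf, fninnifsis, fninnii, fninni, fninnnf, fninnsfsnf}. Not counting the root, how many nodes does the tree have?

40

Trie structure (* marks end of a word):
(root)
├─ f
│  └─ n
│     └─ i
│        └─ n
│           └─ n
│              ├─ f *
│              │  └─ s
│              │     └─ s *
│              ├─ i *
│              │  ├─ f
│              │  │  └─ s
│              │  │     └─ i
│              │  │        └─ s *
│              │  ├─ i *
│              │  └─ s
│              │     └─ i *
│              ├─ n *
│              │  └─ f *
│              └─ s
│                 ├─ f
│                 │  └─ s
│                 │     └─ n
│                 │        └─ f *
│                 └─ s
│                    └─ s
│                       └─ f *
└─ s
   └─ n
      ├─ n
      │  └─ s
      │     ├─ f *
      │     └─ i
      │        └─ s
      │           └─ i *
      └─ s
         └─ n
            └─ s
               └─ i
                  └─ s
                     └─ n *
Counting every labelled node above: 40.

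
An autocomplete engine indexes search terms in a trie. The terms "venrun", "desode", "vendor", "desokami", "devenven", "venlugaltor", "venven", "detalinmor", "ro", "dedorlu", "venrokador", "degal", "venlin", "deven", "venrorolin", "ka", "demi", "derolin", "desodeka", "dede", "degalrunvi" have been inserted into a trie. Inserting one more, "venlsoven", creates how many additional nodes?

"venl" is already a path in the trie; the remaining "soven" must be added.
New nodes needed: |"venlsoven"| − 4 = 9 − 4 = 5.

5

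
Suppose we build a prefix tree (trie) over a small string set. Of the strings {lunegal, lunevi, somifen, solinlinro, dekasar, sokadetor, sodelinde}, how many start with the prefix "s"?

Traverse to the node for "s", then collect every word in that subtree.
Matches: "sodelinde", "sokadetor", "solinlinro", "somifen"
Count: 4

4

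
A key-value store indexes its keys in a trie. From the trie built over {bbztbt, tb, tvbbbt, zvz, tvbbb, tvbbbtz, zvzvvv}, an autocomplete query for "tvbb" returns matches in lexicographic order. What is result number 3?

tvbbbtz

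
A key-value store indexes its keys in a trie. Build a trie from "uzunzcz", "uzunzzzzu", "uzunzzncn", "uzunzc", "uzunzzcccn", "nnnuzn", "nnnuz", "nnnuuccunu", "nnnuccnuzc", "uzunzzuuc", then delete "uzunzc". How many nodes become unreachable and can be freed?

0

Walk "uzunzc" from the leaf back toward the root, removing each node that no remaining word uses.
Every node on "uzunzc" is still needed (e.g. by "uzunzcz"), so nothing is freed.
Nodes removed: 0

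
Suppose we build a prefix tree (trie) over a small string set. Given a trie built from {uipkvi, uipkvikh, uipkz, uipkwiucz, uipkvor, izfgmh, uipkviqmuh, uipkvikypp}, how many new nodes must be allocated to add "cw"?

2

No existing word starts with "c", so every character of "cw" needs a new node.
2 − 0 = 2 new nodes.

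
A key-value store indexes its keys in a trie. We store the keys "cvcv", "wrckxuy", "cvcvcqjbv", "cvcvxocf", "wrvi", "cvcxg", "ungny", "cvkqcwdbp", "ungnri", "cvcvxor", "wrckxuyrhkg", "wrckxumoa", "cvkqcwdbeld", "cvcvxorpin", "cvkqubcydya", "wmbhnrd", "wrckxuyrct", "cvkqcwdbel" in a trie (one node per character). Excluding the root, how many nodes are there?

67

For each word, the new-node count is its length minus the longest prefix already in the trie:
  "cvcv" → 4 new (c, v, c, v)
  "wrckxuy" → 7 new (w, r, c, k, x, u, y)
  "cvcvcqjbv" → prefix "cvcv" already present; 5 new (c, q, j, b, v)
  "cvcvxocf" → prefix "cvcv" already present; 4 new (x, o, c, f)
  "wrvi" → prefix "wr" already present; 2 new (v, i)
  "cvcxg" → prefix "cvc" already present; 2 new (x, g)
  "ungny" → 5 new (u, n, g, n, y)
  "cvkqcwdbp" → prefix "cv" already present; 7 new (k, q, c, w, d, b, p)
  "ungnri" → prefix "ungn" already present; 2 new (r, i)
  "cvcvxor" → prefix "cvcvxo" already present; 1 new (r)
  "wrckxuyrhkg" → prefix "wrckxuy" already present; 4 new (r, h, k, g)
  "wrckxumoa" → prefix "wrckxu" already present; 3 new (m, o, a)
  "cvkqcwdbeld" → prefix "cvkqcwdb" already present; 3 new (e, l, d)
  "cvcvxorpin" → prefix "cvcvxor" already present; 3 new (p, i, n)
  "cvkqubcydya" → prefix "cvkq" already present; 7 new (u, b, c, y, d, y, a)
  "wmbhnrd" → prefix "w" already present; 6 new (m, b, h, n, r, d)
  "wrckxuyrct" → prefix "wrckxuyr" already present; 2 new (c, t)
  "cvkqcwdbel" → prefix "cvkqcwdbel" already present; 0 new (none)
Total nodes = 4 + 7 + 5 + 4 + 2 + 2 + 5 + 7 + 2 + 1 + 4 + 3 + 3 + 3 + 7 + 6 + 2 + 0 = 67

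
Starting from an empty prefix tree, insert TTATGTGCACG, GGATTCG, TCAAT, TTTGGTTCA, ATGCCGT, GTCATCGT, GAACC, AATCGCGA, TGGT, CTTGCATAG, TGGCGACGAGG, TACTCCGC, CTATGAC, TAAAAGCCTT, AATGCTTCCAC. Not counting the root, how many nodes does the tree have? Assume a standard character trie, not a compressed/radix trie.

102

Insert word by word; a character creates a node only if that edge doesn't already exist:
  "TTATGTGCACG" → 11 new (T, T, A, T, G, T, G, C, A, C, G)
  "GGATTCG" → 7 new (G, G, A, T, T, C, G)
  "TCAAT" → prefix "T" already present; 4 new (C, A, A, T)
  "TTTGGTTCA" → prefix "TT" already present; 7 new (T, G, G, T, T, C, A)
  "ATGCCGT" → 7 new (A, T, G, C, C, G, T)
  "GTCATCGT" → prefix "G" already present; 7 new (T, C, A, T, C, G, T)
  "GAACC" → prefix "G" already present; 4 new (A, A, C, C)
  "AATCGCGA" → prefix "A" already present; 7 new (A, T, C, G, C, G, A)
  "TGGT" → prefix "T" already present; 3 new (G, G, T)
  "CTTGCATAG" → 9 new (C, T, T, G, C, A, T, A, G)
  "TGGCGACGAGG" → prefix "TGG" already present; 8 new (C, G, A, C, G, A, G, G)
  "TACTCCGC" → prefix "T" already present; 7 new (A, C, T, C, C, G, C)
  "CTATGAC" → prefix "CT" already present; 5 new (A, T, G, A, C)
  "TAAAAGCCTT" → prefix "TA" already present; 8 new (A, A, A, G, C, C, T, T)
  "AATGCTTCCAC" → prefix "AAT" already present; 8 new (G, C, T, T, C, C, A, C)
Total nodes = 11 + 7 + 4 + 7 + 7 + 7 + 4 + 7 + 3 + 9 + 8 + 7 + 5 + 8 + 8 = 102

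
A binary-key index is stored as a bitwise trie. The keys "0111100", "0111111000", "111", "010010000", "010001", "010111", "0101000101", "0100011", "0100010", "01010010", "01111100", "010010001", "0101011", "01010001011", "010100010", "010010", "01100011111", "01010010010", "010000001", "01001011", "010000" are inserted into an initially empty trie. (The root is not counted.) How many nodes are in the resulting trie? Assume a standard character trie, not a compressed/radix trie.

60

Trace insertions, counting only characters that open a new branch:
  "0111100" → 7 new (0, 1, 1, 1, 1, 0, 0)
  "0111111000" → prefix "01111" already present; 5 new (1, 1, 0, 0, 0)
  "111" → 3 new (1, 1, 1)
  "010010000" → prefix "01" already present; 7 new (0, 0, 1, 0, 0, 0, 0)
  "010001" → prefix "0100" already present; 2 new (0, 1)
  "010111" → prefix "010" already present; 3 new (1, 1, 1)
  "0101000101" → prefix "0101" already present; 6 new (0, 0, 0, 1, 0, 1)
  "0100011" → prefix "010001" already present; 1 new (1)
  "0100010" → prefix "010001" already present; 1 new (0)
  "01010010" → prefix "010100" already present; 2 new (1, 0)
  "01111100" → prefix "011111" already present; 2 new (0, 0)
  "010010001" → prefix "01001000" already present; 1 new (1)
  "0101011" → prefix "01010" already present; 2 new (1, 1)
  "01010001011" → prefix "0101000101" already present; 1 new (1)
  "010100010" → prefix "010100010" already present; 0 new (none)
  "010010" → prefix "010010" already present; 0 new (none)
  "01100011111" → prefix "011" already present; 8 new (0, 0, 0, 1, 1, 1, 1, 1)
  "01010010010" → prefix "01010010" already present; 3 new (0, 1, 0)
  "010000001" → prefix "01000" already present; 4 new (0, 0, 0, 1)
  "01001011" → prefix "010010" already present; 2 new (1, 1)
  "010000" → prefix "010000" already present; 0 new (none)
Total nodes = 7 + 5 + 3 + 7 + 2 + 3 + 6 + 1 + 1 + 2 + 2 + 1 + 2 + 1 + 0 + 0 + 8 + 3 + 4 + 2 + 0 = 60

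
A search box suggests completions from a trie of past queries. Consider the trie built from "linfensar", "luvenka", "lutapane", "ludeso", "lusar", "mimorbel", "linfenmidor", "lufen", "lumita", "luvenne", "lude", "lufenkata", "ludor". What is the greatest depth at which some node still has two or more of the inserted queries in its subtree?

The deepest shared node is where two words last agree before diverging.
e.g. "linfenmidor" and "linfensar" share the prefix "linfen" of length 6; no pair shares a longer one.
Longest shared-prefix length: 6

6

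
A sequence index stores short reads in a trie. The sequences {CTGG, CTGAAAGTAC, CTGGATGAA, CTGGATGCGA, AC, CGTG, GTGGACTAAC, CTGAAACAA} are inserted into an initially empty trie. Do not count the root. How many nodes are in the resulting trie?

37

Count nodes per top-level branch (shared prefixes stored once):
  'A'-branch (AC): 2 nodes
  'C'-branch (CGTG, CTGAAACAA, CTGAAAGTAC, CTGG, CTGGATGAA, CTGGATGCGA): 25 nodes
  'G'-branch (GTGGACTAAC): 10 nodes
Sum: 37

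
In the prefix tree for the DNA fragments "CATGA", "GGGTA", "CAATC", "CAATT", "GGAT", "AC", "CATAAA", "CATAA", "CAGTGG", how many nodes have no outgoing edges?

8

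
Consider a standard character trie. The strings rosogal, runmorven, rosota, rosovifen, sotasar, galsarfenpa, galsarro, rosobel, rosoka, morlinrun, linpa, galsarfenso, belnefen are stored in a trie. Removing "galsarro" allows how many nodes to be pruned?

A node on "galsarro"'s path can go only if nothing else ends at it or branches off below it.
The suffix "ro" (2 nodes) is used only by "galsarro"; the node for "galsar" still has the child "f", so pruning stops there.
Nodes removed: 2

2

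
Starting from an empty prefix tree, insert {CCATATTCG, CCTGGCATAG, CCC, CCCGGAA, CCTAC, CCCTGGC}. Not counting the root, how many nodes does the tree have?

28

Count nodes per top-level branch (shared prefixes stored once):
  'C'-branch (CCATATTCG, CCC, CCCGGAA, CCCTGGC, CCTAC, CCTGGCATAG): 28 nodes
Sum: 28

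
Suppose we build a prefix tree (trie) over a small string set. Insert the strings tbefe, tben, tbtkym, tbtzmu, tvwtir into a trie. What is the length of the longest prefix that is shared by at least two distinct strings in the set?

3

Equivalently: take the maximum, over all pairs, of their longest common prefix length.
e.g. "tbefe" and "tben" share the prefix "tbe" of length 3; no pair shares a longer one.
Longest shared-prefix length: 3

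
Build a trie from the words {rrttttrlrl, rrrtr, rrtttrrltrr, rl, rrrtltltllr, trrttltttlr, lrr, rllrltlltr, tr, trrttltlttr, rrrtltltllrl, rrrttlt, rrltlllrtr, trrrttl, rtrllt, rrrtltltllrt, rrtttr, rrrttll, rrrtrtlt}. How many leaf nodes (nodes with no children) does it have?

14

Leaves are exactly the stored words that no other stored word extends.
Those words: "lrr", "rllrltlltr", "rrltlllrtr", "rrrtltltllrl", "rrrtltltllrt", "rrrtrtlt", "rrrttll", "rrrttlt", "rrtttrrltrr", "rrttttrlrl", "rtrllt", "trrrttl", "trrttltlttr", "trrttltttlr"
Leaf count: 14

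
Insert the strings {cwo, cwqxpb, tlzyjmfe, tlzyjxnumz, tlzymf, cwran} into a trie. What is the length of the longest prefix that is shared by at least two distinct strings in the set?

5

The deepest shared node is where two words last agree before diverging.
e.g. "tlzyjmfe" and "tlzyjxnumz" share the prefix "tlzyj" of length 5; no pair shares a longer one.
Longest shared-prefix length: 5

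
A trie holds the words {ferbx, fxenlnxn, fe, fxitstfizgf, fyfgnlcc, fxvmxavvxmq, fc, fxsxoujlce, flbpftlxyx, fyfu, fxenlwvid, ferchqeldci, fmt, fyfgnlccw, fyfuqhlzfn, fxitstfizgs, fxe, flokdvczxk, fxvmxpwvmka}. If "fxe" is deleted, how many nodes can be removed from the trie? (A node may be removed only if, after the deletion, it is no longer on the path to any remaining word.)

A node on "fxe"'s path can go only if nothing else ends at it or branches off below it.
Every node on "fxe" is still needed (e.g. by "fxenlnxn"), so nothing is freed.
Nodes removed: 0

0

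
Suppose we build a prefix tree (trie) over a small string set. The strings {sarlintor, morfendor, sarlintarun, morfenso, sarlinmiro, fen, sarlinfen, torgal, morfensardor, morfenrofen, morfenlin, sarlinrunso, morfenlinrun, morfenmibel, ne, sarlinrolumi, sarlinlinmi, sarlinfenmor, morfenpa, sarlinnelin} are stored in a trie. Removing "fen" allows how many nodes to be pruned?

Walk "fen" from the leaf back toward the root, removing each node that no remaining word uses.
No other word shares any prefix with "fen", so all 3 of its nodes go.
Nodes removed: 3

3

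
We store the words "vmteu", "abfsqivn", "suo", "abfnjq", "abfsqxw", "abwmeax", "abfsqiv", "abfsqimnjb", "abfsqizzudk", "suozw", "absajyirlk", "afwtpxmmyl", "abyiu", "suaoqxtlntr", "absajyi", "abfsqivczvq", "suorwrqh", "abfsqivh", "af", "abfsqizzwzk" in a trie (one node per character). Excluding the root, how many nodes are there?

79

For each word, the new-node count is its length minus the longest prefix already in the trie:
  "vmteu" → 5 new (v, m, t, e, u)
  "abfsqivn" → 8 new (a, b, f, s, q, i, v, n)
  "suo" → 3 new (s, u, o)
  "abfnjq" → prefix "abf" already present; 3 new (n, j, q)
  "abfsqxw" → prefix "abfsq" already present; 2 new (x, w)
  "abwmeax" → prefix "ab" already present; 5 new (w, m, e, a, x)
  "abfsqiv" → prefix "abfsqiv" already present; 0 new (none)
  "abfsqimnjb" → prefix "abfsqi" already present; 4 new (m, n, j, b)
  "abfsqizzudk" → prefix "abfsqi" already present; 5 new (z, z, u, d, k)
  "suozw" → prefix "suo" already present; 2 new (z, w)
  "absajyirlk" → prefix "ab" already present; 8 new (s, a, j, y, i, r, l, k)
  "afwtpxmmyl" → prefix "a" already present; 9 new (f, w, t, p, x, m, m, y, l)
  "abyiu" → prefix "ab" already present; 3 new (y, i, u)
  "suaoqxtlntr" → prefix "su" already present; 9 new (a, o, q, x, t, l, n, t, r)
  "absajyi" → prefix "absajyi" already present; 0 new (none)
  "abfsqivczvq" → prefix "abfsqiv" already present; 4 new (c, z, v, q)
  "suorwrqh" → prefix "suo" already present; 5 new (r, w, r, q, h)
  "abfsqivh" → prefix "abfsqiv" already present; 1 new (h)
  "af" → prefix "af" already present; 0 new (none)
  "abfsqizzwzk" → prefix "abfsqizz" already present; 3 new (w, z, k)
Total nodes = 5 + 8 + 3 + 3 + 2 + 5 + 0 + 4 + 5 + 2 + 8 + 9 + 3 + 9 + 0 + 4 + 5 + 1 + 0 + 3 = 79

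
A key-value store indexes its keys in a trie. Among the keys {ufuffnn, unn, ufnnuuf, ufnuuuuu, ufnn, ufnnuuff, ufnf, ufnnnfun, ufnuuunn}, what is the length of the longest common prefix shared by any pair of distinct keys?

7

The deepest shared node is where two words last agree before diverging.
e.g. "ufnnuuf" and "ufnnuuff" share the prefix "ufnnuuf" of length 7; no pair shares a longer one.
Longest shared-prefix length: 7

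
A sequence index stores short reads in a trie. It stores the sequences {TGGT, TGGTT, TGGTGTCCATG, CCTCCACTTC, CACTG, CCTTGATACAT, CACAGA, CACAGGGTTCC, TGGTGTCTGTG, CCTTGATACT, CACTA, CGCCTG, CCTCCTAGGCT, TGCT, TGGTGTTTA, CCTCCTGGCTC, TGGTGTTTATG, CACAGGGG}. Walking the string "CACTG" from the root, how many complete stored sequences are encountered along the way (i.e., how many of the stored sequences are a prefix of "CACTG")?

1

Check each prefix of "CACTG" against the stored set — each match is an end-marker on the path.
Prefixes of the query that are stored words: "CACTG"
Count: 1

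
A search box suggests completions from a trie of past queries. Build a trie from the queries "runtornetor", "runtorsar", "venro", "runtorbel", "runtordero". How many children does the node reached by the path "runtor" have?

The children of the "runtor" node are the distinct next characters among strings starting with "runtor".
Characters that immediately follow "runtor" among the stored strings: {b, d, n, s}.
That node has 4 child edges.

4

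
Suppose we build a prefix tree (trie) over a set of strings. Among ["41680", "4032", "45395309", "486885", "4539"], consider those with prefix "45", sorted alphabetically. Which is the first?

DFS of the "45" subtree visits, in order: "4539", "45395309"
The 1st is 4539.

4539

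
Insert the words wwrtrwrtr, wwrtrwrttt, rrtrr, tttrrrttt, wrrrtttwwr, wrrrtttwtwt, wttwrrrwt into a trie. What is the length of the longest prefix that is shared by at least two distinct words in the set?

Equivalently: take the maximum, over all pairs, of their longest common prefix length.
e.g. "wrrrtttwtwt" and "wrrrtttwwr" share the prefix "wrrrtttw" of length 8; no pair shares a longer one.
Longest shared-prefix length: 8

8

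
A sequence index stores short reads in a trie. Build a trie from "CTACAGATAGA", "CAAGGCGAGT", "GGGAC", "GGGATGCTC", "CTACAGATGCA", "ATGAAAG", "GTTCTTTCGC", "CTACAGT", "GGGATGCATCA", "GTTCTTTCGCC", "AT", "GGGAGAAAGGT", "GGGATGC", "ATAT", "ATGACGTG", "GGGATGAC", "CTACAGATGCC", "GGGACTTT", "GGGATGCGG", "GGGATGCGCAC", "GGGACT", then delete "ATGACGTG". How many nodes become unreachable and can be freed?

Walk "ATGACGTG" from the leaf back toward the root, removing each node that no remaining word uses.
The suffix "CGTG" (4 nodes) is used only by "ATGACGTG"; the node for "ATGA" still has the child "A", so pruning stops there.
Nodes removed: 4

4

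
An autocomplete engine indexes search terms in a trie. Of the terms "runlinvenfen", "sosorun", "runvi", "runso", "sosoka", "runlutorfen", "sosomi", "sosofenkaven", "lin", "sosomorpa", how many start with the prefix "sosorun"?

1

Filter for entries beginning with "sosorun":
Matches: "sosorun"
Count: 1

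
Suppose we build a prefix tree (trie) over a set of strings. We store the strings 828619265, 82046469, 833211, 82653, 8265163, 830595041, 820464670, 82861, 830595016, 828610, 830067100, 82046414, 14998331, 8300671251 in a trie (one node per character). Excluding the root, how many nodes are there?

Trace insertions, counting only characters that open a new branch:
  "828619265" → 9 new (8, 2, 8, 6, 1, 9, 2, 6, 5)
  "82046469" → prefix "82" already present; 6 new (0, 4, 6, 4, 6, 9)
  "833211" → prefix "8" already present; 5 new (3, 3, 2, 1, 1)
  "82653" → prefix "82" already present; 3 new (6, 5, 3)
  "8265163" → prefix "8265" already present; 3 new (1, 6, 3)
  "830595041" → prefix "83" already present; 7 new (0, 5, 9, 5, 0, 4, 1)
  "820464670" → prefix "8204646" already present; 2 new (7, 0)
  "82861" → prefix "82861" already present; 0 new (none)
  "830595016" → prefix "8305950" already present; 2 new (1, 6)
  "828610" → prefix "82861" already present; 1 new (0)
  "830067100" → prefix "830" already present; 6 new (0, 6, 7, 1, 0, 0)
  "82046414" → prefix "820464" already present; 2 new (1, 4)
  "14998331" → 8 new (1, 4, 9, 9, 8, 3, 3, 1)
  "8300671251" → prefix "8300671" already present; 3 new (2, 5, 1)
Total nodes = 9 + 6 + 5 + 3 + 3 + 7 + 2 + 0 + 2 + 1 + 6 + 2 + 8 + 3 = 57

57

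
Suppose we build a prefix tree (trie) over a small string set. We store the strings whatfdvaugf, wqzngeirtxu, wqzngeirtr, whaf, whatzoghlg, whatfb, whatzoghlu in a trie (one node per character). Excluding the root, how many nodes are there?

31

Insert word by word; a character creates a node only if that edge doesn't already exist:
  "whatfdvaugf" → 11 new (w, h, a, t, f, d, v, a, u, g, f)
  "wqzngeirtxu" → prefix "w" already present; 10 new (q, z, n, g, e, i, r, t, x, u)
  "wqzngeirtr" → prefix "wqzngeirt" already present; 1 new (r)
  "whaf" → prefix "wha" already present; 1 new (f)
  "whatzoghlg" → prefix "what" already present; 6 new (z, o, g, h, l, g)
  "whatfb" → prefix "whatf" already present; 1 new (b)
  "whatzoghlu" → prefix "whatzoghl" already present; 1 new (u)
Total nodes = 11 + 10 + 1 + 1 + 6 + 1 + 1 = 31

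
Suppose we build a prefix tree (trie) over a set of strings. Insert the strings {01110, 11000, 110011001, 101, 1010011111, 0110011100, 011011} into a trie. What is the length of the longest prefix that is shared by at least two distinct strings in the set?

4

Look for the deepest trie node that still has at least two words in its subtree.
e.g. "0110011100" and "011011" share the prefix "0110" of length 4; no pair shares a longer one.
Longest shared-prefix length: 4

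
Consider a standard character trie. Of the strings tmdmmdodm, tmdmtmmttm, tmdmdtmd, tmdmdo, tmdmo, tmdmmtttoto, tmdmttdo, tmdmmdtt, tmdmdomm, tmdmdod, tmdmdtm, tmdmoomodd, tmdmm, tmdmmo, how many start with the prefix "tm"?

Walk to "tm"; the words in its subtree are exactly those with that prefix.
Words under "tm": tmdmdo, tmdmdod, tmdmdomm, tmdmdtm, tmdmdtmd, tmdmm, tmdmmdodm, tmdmmdtt, tmdmmo, tmdmmtttoto, tmdmo, tmdmoomodd, tmdmtmmttm, tmdmttdo
Count: 14

14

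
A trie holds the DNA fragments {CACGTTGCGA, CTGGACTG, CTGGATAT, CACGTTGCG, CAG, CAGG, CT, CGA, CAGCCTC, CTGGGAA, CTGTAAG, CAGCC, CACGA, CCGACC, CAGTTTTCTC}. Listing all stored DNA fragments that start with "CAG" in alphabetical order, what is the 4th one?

Filter for "CAG…" and sort: "CAG", "CAGCC", "CAGCCTC", "CAGG", "CAGTTTTCTC"
Position 4: CAGG

CAGG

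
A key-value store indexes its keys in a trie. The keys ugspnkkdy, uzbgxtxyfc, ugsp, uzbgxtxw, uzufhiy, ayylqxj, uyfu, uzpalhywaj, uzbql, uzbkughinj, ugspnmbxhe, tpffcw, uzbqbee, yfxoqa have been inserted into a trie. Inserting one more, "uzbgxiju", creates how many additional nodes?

"uzbgx" is already a path in the trie; the remaining "iju" must be added.
New nodes needed: |"uzbgxiju"| − 5 = 8 − 5 = 3.

3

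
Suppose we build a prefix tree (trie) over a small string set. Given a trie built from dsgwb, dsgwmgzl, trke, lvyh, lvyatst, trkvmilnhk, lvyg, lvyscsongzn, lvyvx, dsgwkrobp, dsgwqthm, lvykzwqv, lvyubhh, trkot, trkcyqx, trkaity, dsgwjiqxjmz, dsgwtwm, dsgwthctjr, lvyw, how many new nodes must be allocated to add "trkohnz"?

3

Walking "trkohnz" from the root, the first 4 characters ("trko") follow existing edges; "h" is the first miss.
So 7 − 4 = 3 new nodes.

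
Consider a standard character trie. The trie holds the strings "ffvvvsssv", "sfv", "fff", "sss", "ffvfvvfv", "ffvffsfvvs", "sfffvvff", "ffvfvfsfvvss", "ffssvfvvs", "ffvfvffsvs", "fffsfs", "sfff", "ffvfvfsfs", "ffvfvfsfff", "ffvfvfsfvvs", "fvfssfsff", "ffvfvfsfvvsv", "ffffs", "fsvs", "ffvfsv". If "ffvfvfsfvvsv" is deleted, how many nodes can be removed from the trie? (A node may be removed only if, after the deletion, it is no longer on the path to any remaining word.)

After clearing the end-marker at "ffvfvfsfvvsv", prune upward until reaching a node still needed by another word.
The suffix "v" (1 node) is used only by "ffvfvfsfvvsv"; the node for "ffvfvfsfvvs" still has the child "s", so pruning stops there.
Nodes removed: 1

1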